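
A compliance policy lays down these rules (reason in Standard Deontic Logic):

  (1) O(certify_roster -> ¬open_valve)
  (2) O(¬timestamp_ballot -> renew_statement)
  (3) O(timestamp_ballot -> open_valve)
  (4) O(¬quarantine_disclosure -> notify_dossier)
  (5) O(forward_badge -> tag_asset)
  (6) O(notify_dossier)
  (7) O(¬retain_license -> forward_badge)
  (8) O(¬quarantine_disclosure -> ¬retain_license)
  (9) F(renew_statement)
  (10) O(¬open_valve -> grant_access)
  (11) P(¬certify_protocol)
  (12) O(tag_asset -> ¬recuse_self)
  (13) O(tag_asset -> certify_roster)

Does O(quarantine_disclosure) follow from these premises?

F(renew_statement) at premise 9 means O(¬renew_statement).
Premise 2, O(¬timestamp_ballot -> renew_statement), contraposes to O(¬renew_statement -> timestamp_ballot); with O(¬renew_statement) we get O(timestamp_ballot).
Applying K to premise 3 (O(timestamp_ballot -> open_valve)) and O(timestamp_ballot) yields O(open_valve).
Premise 1 is O(certify_roster -> ¬open_valve); contrapositively O(open_valve -> ¬certify_roster). Since O(open_valve) holds, K gives O(¬certify_roster).
Premise 13, O(tag_asset -> certify_roster), contraposes to O(¬certify_roster -> ¬tag_asset); with O(¬certify_roster) we get O(¬tag_asset).
Premise 5, O(forward_badge -> tag_asset), contraposes to O(¬tag_asset -> ¬forward_badge); with O(¬tag_asset) we get O(¬forward_badge).
Premise 7, O(¬retain_license -> forward_badge), contraposes to O(¬forward_badge -> retain_license); with O(¬forward_badge) we get O(retain_license).
Premise 8, O(¬quarantine_disclosure -> ¬retain_license), contraposes to O(retain_license -> quarantine_disclosure); with O(retain_license) we get O(quarantine_disclosure).
Premises 4, 6, 10, 11, 12 do not contribute to this derivation.
So O(quarantine_disclosure) follows.

Yes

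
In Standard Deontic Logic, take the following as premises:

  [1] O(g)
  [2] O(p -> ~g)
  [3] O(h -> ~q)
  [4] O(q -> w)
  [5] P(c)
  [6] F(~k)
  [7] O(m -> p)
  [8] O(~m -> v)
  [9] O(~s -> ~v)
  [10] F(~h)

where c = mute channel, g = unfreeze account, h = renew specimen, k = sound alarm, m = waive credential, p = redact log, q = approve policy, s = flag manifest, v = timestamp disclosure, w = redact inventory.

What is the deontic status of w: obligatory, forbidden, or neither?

Premise 4 is O(q -> w), but O(q) is not derivable from the premises, so it does not yield O(w).
No premise or chain of K-axiom applications forces O(w), and none forces O(~w). So w is neither obligatory nor forbidden under these norms.

Neither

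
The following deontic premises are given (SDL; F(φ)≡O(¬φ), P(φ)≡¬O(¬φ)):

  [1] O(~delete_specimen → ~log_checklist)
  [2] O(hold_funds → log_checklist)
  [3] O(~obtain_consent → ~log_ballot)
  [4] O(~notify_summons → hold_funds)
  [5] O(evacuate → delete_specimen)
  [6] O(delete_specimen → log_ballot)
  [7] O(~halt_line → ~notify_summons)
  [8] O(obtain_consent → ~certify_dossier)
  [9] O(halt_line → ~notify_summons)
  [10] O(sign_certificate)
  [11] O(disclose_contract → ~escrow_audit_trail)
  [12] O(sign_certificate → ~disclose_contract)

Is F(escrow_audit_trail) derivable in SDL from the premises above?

No

Premise 11 is O(disclose_contract → ~escrow_audit_trail), but O(disclose_contract) is not derivable from the premises, so it does not yield O(~escrow_audit_trail).
No other premise forces O(~escrow_audit_trail). An ideal world satisfying every premise can still have escrow_audit_trail true, so F(escrow_audit_trail) is not derivable.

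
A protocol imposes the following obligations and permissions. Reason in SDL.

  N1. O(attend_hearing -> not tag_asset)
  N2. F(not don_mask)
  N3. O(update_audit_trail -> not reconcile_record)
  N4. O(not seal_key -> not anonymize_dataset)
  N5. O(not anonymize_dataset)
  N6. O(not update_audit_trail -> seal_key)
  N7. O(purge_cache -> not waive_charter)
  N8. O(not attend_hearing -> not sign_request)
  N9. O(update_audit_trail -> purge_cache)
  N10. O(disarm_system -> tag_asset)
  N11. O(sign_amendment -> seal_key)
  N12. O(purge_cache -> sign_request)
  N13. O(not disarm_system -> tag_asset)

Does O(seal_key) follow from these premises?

Yes

Premises 13 and 10 cover both cases: O(not disarm_system -> tag_asset) and O(disarm_system -> tag_asset). Since not disarm_system ∨ disarm_system is a tautology, O(tag_asset) follows.
Premise 1, O(attend_hearing -> not tag_asset), contraposes to O(tag_asset -> not attend_hearing); with O(tag_asset) we get O(not attend_hearing).
From O(not attend_hearing) and premise 8, O(not attend_hearing -> not sign_request), we obtain O(not sign_request).
The contrapositive of premise 12 (O(purge_cache -> sign_request)) is O(not sign_request -> not purge_cache), and O(not sign_request) is already established, so O(not purge_cache).
The contrapositive of premise 9 (O(update_audit_trail -> purge_cache)) is O(not purge_cache -> not update_audit_trail), and O(not purge_cache) is already established, so O(not update_audit_trail).
With premise 6, O(not update_audit_trail -> seal_key), the K-axiom yields O(seal_key).
Premises 2, 3, 4, 5, 7, 11 do not contribute to this derivation.
So O(seal_key) follows.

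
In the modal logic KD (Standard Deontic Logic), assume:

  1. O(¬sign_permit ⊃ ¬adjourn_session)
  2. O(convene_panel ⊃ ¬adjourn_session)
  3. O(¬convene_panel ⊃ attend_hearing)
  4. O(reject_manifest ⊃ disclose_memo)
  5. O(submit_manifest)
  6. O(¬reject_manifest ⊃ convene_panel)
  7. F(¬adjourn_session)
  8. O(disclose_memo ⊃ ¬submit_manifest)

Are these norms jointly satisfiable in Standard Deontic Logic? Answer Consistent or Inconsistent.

Inconsistent

Premise 5 gives O(submit_manifest).
Premise 8, O(disclose_memo ⊃ ¬submit_manifest), contraposes to O(submit_manifest ⊃ ¬disclose_memo); with O(submit_manifest) we get O(¬disclose_memo).
Premise 4 is O(reject_manifest ⊃ disclose_memo); contrapositively O(¬disclose_memo ⊃ ¬reject_manifest). Since O(¬disclose_memo) holds, K gives O(¬reject_manifest).
With premise 6, O(¬reject_manifest ⊃ convene_panel), the K-axiom yields O(convene_panel).
From O(convene_panel) and premise 2, O(convene_panel ⊃ ¬adjourn_session), we obtain O(¬adjourn_session).
However, F(¬adjourn_session) at premise 7 amounts to O(adjourn_session).
We now have both O(¬adjourn_session) and O(adjourn_session) — adjourn_session is simultaneously obligatory and forbidden, violating the D-axiom.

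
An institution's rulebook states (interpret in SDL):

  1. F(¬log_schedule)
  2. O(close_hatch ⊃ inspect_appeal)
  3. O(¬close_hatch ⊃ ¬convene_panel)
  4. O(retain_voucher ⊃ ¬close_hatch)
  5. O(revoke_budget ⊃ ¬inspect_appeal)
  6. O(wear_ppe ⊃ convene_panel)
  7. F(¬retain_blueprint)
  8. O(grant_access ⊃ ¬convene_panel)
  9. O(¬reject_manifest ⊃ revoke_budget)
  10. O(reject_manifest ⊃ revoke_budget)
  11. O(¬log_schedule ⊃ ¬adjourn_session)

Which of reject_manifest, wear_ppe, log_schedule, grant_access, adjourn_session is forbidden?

Premises 10 and 9 are O(reject_manifest ⊃ revoke_budget) and O(¬reject_manifest ⊃ revoke_budget); every ideal world satisfies reject_manifest or ¬reject_manifest, so in either case revoke_budget holds — hence O(revoke_budget).
With premise 5, O(revoke_budget ⊃ ¬inspect_appeal), the K-axiom yields O(¬inspect_appeal).
Premise 2 is O(close_hatch ⊃ inspect_appeal); contrapositively O(¬inspect_appeal ⊃ ¬close_hatch). Since O(¬inspect_appeal) holds, K gives O(¬close_hatch).
Premise 3 is O(¬close_hatch ⊃ ¬convene_panel); since O(¬close_hatch), deontic closure gives O(¬convene_panel).
Premise 6 is O(wear_ppe ⊃ convene_panel); contrapositively O(¬convene_panel ⊃ ¬wear_ppe). Since O(¬convene_panel) holds, K gives O(¬wear_ppe).
So O(¬wear_ppe) holds, i.e. wear_ppe is forbidden. None of the other listed options is forbidden under the premises.

wear_ppe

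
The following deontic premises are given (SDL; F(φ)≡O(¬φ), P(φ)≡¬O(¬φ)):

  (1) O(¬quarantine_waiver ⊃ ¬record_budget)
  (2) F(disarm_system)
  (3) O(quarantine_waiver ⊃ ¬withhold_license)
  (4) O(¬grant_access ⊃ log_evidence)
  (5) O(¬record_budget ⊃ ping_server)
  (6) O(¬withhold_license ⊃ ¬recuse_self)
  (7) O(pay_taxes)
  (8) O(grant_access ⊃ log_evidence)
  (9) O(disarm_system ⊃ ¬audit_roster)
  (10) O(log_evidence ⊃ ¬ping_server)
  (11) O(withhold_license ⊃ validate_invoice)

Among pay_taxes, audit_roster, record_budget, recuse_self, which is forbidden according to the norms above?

recuse_self

Premises 8 and 4 cover both cases: O(grant_access ⊃ log_evidence) and O(¬grant_access ⊃ log_evidence). Since grant_access ∨ ¬grant_access is a tautology, O(log_evidence) follows.
Premise 10 is O(log_evidence ⊃ ¬ping_server); since O(log_evidence), deontic closure gives O(¬ping_server).
Premise 5, O(¬record_budget ⊃ ping_server), contraposes to O(¬ping_server ⊃ record_budget); with O(¬ping_server) we get O(record_budget).
The contrapositive of premise 1 (O(¬quarantine_waiver ⊃ ¬record_budget)) is O(record_budget ⊃ quarantine_waiver), and O(record_budget) is already established, so O(quarantine_waiver).
From O(quarantine_waiver) and premise 3, O(quarantine_waiver ⊃ ¬withhold_license), we obtain O(¬withhold_license).
Premise 6 is O(¬withhold_license ⊃ ¬recuse_self); since O(¬withhold_license), deontic closure gives O(¬recuse_self).
So O(¬recuse_self) holds, i.e. recuse_self is forbidden. None of the other listed options is forbidden under the premises.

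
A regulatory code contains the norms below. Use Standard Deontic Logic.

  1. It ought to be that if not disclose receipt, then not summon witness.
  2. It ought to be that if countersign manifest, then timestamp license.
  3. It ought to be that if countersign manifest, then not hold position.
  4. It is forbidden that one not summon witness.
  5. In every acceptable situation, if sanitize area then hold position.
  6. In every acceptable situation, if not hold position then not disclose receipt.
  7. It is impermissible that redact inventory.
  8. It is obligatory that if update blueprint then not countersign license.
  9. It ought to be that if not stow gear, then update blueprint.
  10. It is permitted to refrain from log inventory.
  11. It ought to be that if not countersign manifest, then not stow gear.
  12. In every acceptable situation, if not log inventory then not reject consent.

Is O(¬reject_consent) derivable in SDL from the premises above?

Premise 12 is O(¬log_inventory → ¬reject_consent), but O(¬log_inventory) is not derivable from the premises (the permission P(¬log_inventory) asserts only ¬O(log_inventory), not O(¬log_inventory)), so it does not yield O(¬reject_consent).
No other premise forces O(¬reject_consent). An ideal world satisfying every premise can still have ¬reject_consent false, so O(¬reject_consent) is not derivable.

No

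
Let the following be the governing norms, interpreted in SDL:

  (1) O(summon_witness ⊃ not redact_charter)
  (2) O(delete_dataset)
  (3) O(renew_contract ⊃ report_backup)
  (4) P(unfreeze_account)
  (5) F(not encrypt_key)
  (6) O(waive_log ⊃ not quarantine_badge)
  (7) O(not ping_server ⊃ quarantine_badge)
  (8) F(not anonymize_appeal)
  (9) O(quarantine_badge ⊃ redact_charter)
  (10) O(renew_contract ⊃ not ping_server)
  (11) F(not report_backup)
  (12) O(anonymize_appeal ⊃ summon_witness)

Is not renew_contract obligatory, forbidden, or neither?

Obligatory

F(not anonymize_appeal) at premise 8 means O(anonymize_appeal).
Applying K to premise 12 (O(anonymize_appeal ⊃ summon_witness)) and O(anonymize_appeal) yields O(summon_witness).
Applying K to premise 1 (O(summon_witness ⊃ not redact_charter)) and O(summon_witness) yields O(not redact_charter).
The contrapositive of premise 9 (O(quarantine_badge ⊃ redact_charter)) is O(not redact_charter ⊃ not quarantine_badge), and O(not redact_charter) is already established, so O(not quarantine_badge).
The contrapositive of premise 7 (O(not ping_server ⊃ quarantine_badge)) is O(not quarantine_badge ⊃ ping_server), and O(not quarantine_badge) is already established, so O(ping_server).
Premise 10 is O(renew_contract ⊃ not ping_server); contrapositively O(ping_server ⊃ not renew_contract). Since O(ping_server) holds, K gives O(not renew_contract).
Premises 2, 3, 4, 5, 6, 11 do not contribute to this derivation.
Hence not renew_contract is obligatory.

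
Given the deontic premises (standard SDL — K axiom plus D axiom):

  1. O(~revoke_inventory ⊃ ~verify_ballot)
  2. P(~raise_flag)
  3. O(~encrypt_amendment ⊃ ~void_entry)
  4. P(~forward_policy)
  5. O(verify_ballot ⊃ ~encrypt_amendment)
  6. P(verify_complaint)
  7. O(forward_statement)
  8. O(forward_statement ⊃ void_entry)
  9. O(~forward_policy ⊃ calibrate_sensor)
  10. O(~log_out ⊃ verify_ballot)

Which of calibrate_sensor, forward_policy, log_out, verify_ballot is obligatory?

log_out

Premise 7 gives O(forward_statement).
With premise 8, O(forward_statement ⊃ void_entry), the K-axiom yields O(void_entry).
The contrapositive of premise 3 (O(~encrypt_amendment ⊃ ~void_entry)) is O(void_entry ⊃ encrypt_amendment), and O(void_entry) is already established, so O(encrypt_amendment).
The contrapositive of premise 5 (O(verify_ballot ⊃ ~encrypt_amendment)) is O(encrypt_amendment ⊃ ~verify_ballot), and O(encrypt_amendment) is already established, so O(~verify_ballot).
The contrapositive of premise 10 (O(~log_out ⊃ verify_ballot)) is O(~verify_ballot ⊃ log_out), and O(~verify_ballot) is already established, so O(log_out).
So O(log_out) holds — log_out is obligatory. None of the other listed options is made obligatory by any chain of premises.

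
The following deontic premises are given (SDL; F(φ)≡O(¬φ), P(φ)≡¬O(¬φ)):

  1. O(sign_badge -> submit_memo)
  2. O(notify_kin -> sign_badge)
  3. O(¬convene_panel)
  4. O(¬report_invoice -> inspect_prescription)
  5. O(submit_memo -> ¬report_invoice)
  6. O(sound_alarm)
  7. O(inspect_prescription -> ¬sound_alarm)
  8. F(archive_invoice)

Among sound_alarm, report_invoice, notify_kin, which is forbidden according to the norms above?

notify_kin

Premise 6 states O(sound_alarm) outright.
The contrapositive of premise 7 (O(inspect_prescription -> ¬sound_alarm)) is O(sound_alarm -> ¬inspect_prescription), and O(sound_alarm) is already established, so O(¬inspect_prescription).
The contrapositive of premise 4 (O(¬report_invoice -> inspect_prescription)) is O(¬inspect_prescription -> report_invoice), and O(¬inspect_prescription) is already established, so O(report_invoice).
The contrapositive of premise 5 (O(submit_memo -> ¬report_invoice)) is O(report_invoice -> ¬submit_memo), and O(report_invoice) is already established, so O(¬submit_memo).
Premise 1, O(sign_badge -> submit_memo), contraposes to O(¬submit_memo -> ¬sign_badge); with O(¬submit_memo) we get O(¬sign_badge).
The contrapositive of premise 2 (O(notify_kin -> sign_badge)) is O(¬sign_badge -> ¬notify_kin), and O(¬sign_badge) is already established, so O(¬notify_kin).
So O(¬notify_kin) holds, i.e. notify_kin is forbidden. None of the other listed options is forbidden under the premises.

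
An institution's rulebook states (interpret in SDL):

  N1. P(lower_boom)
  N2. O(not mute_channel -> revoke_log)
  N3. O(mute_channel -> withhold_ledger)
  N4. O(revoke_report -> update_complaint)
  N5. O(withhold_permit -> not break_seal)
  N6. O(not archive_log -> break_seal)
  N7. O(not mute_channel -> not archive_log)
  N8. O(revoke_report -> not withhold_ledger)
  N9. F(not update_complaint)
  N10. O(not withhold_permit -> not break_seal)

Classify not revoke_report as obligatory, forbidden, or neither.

Premises 10 and 5 are O(not withhold_permit -> not break_seal) and O(withhold_permit -> not break_seal); every ideal world satisfies not withhold_permit or withhold_permit, so in either case not break_seal holds — hence O(not break_seal).
The contrapositive of premise 6 (O(not archive_log -> break_seal)) is O(not break_seal -> archive_log), and O(not break_seal) is already established, so O(archive_log).
Premise 7, O(not mute_channel -> not archive_log), contraposes to O(archive_log -> mute_channel); with O(archive_log) we get O(mute_channel).
From O(mute_channel) and premise 3, O(mute_channel -> withhold_ledger), we obtain O(withhold_ledger).
Premise 8, O(revoke_report -> not withhold_ledger), contraposes to O(withhold_ledger -> not revoke_report); with O(withhold_ledger) we get O(not revoke_report).
Premises 1, 2, 4, 9 do not contribute to this derivation.
Hence not revoke_report is obligatory.

Obligatory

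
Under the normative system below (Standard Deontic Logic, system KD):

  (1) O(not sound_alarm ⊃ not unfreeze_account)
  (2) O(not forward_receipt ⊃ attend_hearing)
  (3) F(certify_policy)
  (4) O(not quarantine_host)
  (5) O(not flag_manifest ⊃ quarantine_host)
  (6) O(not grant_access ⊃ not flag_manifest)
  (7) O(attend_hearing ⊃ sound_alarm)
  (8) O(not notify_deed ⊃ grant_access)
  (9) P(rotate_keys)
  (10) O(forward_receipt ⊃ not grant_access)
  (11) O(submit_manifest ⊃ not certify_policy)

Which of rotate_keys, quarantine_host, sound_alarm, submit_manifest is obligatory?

Premise 4 gives O(not quarantine_host).
Premise 5 is O(not flag_manifest ⊃ quarantine_host); contrapositively O(not quarantine_host ⊃ flag_manifest). Since O(not quarantine_host) holds, K gives O(flag_manifest).
Premise 6 is O(not grant_access ⊃ not flag_manifest); contrapositively O(flag_manifest ⊃ grant_access). Since O(flag_manifest) holds, K gives O(grant_access).
The contrapositive of premise 10 (O(forward_receipt ⊃ not grant_access)) is O(grant_access ⊃ not forward_receipt), and O(grant_access) is already established, so O(not forward_receipt).
From O(not forward_receipt) and premise 2, O(not forward_receipt ⊃ attend_hearing), we obtain O(attend_hearing).
With premise 7, O(attend_hearing ⊃ sound_alarm), the K-axiom yields O(sound_alarm).
So O(sound_alarm) holds — sound_alarm is obligatory. None of the other listed options is made obligatory by any chain of premises.

sound_alarm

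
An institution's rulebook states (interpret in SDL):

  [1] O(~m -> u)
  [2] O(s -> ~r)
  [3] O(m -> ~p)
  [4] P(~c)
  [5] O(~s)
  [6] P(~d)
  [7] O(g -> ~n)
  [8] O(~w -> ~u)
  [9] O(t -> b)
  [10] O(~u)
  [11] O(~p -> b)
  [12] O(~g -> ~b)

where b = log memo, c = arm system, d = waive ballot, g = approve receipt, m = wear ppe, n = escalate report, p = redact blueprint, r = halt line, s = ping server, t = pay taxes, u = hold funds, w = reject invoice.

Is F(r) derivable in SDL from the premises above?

No

Premise 2 is O(s -> ~r), but O(s) is not derivable from the premises, so it does not yield O(~r).
No other premise forces O(~r). An ideal world satisfying every premise can still have r true, so F(r) is not derivable.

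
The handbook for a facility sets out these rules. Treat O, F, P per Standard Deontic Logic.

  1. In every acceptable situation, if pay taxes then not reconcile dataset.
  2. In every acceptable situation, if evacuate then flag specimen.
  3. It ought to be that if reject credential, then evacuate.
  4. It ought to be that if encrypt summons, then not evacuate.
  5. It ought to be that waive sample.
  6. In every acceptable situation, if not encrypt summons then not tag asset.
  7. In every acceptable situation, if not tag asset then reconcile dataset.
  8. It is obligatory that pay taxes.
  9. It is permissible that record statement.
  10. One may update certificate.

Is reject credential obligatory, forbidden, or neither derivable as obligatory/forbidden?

Forbidden

Premise 8 states O(pay_taxes) outright.
With premise 1, O(pay_taxes → ¬reconcile_dataset), the K-axiom yields O(¬reconcile_dataset).
Premise 7, O(¬tag_asset → reconcile_dataset), contraposes to O(¬reconcile_dataset → tag_asset); with O(¬reconcile_dataset) we get O(tag_asset).
Premise 6, O(¬encrypt_summons → ¬tag_asset), contraposes to O(tag_asset → encrypt_summons); with O(tag_asset) we get O(encrypt_summons).
With premise 4, O(encrypt_summons → ¬evacuate), the K-axiom yields O(¬evacuate).
Premise 3 is O(reject_credential → evacuate); contrapositively O(¬evacuate → ¬reject_credential). Since O(¬evacuate) holds, K gives O(¬reject_credential).
Premises 2, 5, 9, 10 do not contribute to this derivation.
Thus O(¬reject_credential), which is F(reject_credential): reject_credential is forbidden.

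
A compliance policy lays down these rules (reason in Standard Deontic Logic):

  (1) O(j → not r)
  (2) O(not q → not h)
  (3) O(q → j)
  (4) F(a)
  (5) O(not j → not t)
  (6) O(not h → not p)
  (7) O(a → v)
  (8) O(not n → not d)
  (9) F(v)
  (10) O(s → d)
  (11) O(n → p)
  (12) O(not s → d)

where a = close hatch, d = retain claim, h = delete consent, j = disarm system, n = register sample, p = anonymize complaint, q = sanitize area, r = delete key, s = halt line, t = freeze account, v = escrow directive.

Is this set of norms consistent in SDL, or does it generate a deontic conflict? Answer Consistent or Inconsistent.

Premise 7 is O(a → v), but O(a) is not derivable from the premises, so it does not yield O(v).
So O(v) is not derivable, and the apparent clash with O(not v) does not arise.
A world satisfying every obligation exists (e.g. a=false, d=true, h=true, j=true, n=true, p=true, q=true, r=false, s=false, t=false, v=false); no atom is both obligatory and forbidden, so the set is consistent.

Consistent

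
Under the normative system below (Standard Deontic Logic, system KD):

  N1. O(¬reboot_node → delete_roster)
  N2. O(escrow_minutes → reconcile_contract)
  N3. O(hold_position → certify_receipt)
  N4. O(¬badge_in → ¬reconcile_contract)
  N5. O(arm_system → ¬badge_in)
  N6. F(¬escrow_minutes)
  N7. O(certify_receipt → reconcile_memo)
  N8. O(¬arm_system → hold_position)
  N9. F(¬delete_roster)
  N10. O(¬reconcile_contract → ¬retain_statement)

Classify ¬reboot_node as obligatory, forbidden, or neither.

Premise 1 is O(¬reboot_node → delete_roster); even if O(delete_roster) held, inferring O(¬reboot_node) would be affirming the consequent — invalid.
No premise or chain of K-axiom applications forces O(¬reboot_node), and none forces O(reboot_node). So ¬reboot_node is neither obligatory nor forbidden under these norms.

Neither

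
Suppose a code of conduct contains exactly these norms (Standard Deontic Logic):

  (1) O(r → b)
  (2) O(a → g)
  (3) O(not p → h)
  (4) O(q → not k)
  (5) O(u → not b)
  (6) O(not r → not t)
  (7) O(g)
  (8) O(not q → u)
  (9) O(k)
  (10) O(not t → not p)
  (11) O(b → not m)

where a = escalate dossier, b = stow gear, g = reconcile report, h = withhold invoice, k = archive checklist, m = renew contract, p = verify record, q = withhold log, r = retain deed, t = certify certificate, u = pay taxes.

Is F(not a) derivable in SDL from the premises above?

No

Premise 2 is O(a → g); even if O(g) held, inferring O(a) would be affirming the consequent — invalid.
No other premise forces O(a). An ideal world satisfying every premise can still have not a true, so F(not a) is not derivable.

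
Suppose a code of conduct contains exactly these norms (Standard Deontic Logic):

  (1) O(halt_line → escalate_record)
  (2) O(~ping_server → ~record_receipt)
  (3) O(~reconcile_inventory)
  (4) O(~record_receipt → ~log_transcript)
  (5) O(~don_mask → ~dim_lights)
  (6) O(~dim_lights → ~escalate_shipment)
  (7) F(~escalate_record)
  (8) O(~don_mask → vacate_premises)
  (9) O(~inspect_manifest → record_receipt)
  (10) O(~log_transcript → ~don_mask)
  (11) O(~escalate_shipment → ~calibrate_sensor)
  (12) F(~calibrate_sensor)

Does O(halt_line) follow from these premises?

No

Premise 1 is O(halt_line → escalate_record); even if O(escalate_record) held, inferring O(halt_line) would be affirming the consequent — invalid.
No other premise forces O(halt_line). An ideal world satisfying every premise can still have halt_line false, so O(halt_line) is not derivable.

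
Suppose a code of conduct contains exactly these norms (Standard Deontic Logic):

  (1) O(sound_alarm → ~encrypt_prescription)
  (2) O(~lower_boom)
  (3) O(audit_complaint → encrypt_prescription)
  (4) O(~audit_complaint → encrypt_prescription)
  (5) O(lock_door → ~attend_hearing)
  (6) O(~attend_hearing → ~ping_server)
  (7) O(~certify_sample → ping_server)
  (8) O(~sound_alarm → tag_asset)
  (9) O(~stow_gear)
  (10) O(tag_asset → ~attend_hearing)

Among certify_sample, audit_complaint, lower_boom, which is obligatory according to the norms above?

certify_sample

Premises 3 and 4 are O(audit_complaint → encrypt_prescription) and O(~audit_complaint → encrypt_prescription); every ideal world satisfies audit_complaint or ~audit_complaint, so in either case encrypt_prescription holds — hence O(encrypt_prescription).
Premise 1, O(sound_alarm → ~encrypt_prescription), contraposes to O(encrypt_prescription → ~sound_alarm); with O(encrypt_prescription) we get O(~sound_alarm).
With premise 8, O(~sound_alarm → tag_asset), the K-axiom yields O(tag_asset).
From O(tag_asset) and premise 10, O(tag_asset → ~attend_hearing), we obtain O(~attend_hearing).
Applying K to premise 6 (O(~attend_hearing → ~ping_server)) and O(~attend_hearing) yields O(~ping_server).
The contrapositive of premise 7 (O(~certify_sample → ping_server)) is O(~ping_server → certify_sample), and O(~ping_server) is already established, so O(certify_sample).
So O(certify_sample) holds — certify_sample is obligatory. None of the other listed options is made obligatory by any chain of premises.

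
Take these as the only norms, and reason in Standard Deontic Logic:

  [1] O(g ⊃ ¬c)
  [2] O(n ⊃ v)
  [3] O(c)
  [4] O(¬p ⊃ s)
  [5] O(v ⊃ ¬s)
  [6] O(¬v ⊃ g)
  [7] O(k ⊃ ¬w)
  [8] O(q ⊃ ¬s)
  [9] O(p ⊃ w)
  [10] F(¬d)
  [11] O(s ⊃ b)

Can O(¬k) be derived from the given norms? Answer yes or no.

Yes

Premise 3 gives O(c).
The contrapositive of premise 1 (O(g ⊃ ¬c)) is O(c ⊃ ¬g), and O(c) is already established, so O(¬g).
The contrapositive of premise 6 (O(¬v ⊃ g)) is O(¬g ⊃ v), and O(¬g) is already established, so O(v).
Premise 5 is O(v ⊃ ¬s); since O(v), deontic closure gives O(¬s).
Premise 4, O(¬p ⊃ s), contraposes to O(¬s ⊃ p); with O(¬s) we get O(p).
Applying K to premise 9 (O(p ⊃ w)) and O(p) yields O(w).
Premise 7 is O(k ⊃ ¬w); contrapositively O(w ⊃ ¬k). Since O(w) holds, K gives O(¬k).
Premises 2, 8, 10, 11 do not contribute to this derivation.
So O(¬k) follows.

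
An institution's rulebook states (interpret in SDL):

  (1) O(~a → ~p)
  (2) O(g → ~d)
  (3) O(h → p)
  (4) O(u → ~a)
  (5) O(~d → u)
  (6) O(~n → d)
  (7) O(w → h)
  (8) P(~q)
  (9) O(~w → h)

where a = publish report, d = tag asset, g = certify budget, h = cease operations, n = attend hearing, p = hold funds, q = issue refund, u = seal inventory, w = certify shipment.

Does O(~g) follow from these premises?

Premises 7 and 9 are O(w → h) and O(~w → h); every ideal world satisfies w or ~w, so in either case h holds — hence O(h).
Applying K to premise 3 (O(h → p)) and O(h) yields O(p).
Premise 1, O(~a → ~p), contraposes to O(p → a); with O(p) we get O(a).
Premise 4, O(u → ~a), contraposes to O(a → ~u); with O(a) we get O(~u).
Premise 5, O(~d → u), contraposes to O(~u → d); with O(~u) we get O(d).
The contrapositive of premise 2 (O(g → ~d)) is O(d → ~g), and O(d) is already established, so O(~g).
Premises 6, 8 do not contribute to this derivation.
So O(~g) follows.

Yes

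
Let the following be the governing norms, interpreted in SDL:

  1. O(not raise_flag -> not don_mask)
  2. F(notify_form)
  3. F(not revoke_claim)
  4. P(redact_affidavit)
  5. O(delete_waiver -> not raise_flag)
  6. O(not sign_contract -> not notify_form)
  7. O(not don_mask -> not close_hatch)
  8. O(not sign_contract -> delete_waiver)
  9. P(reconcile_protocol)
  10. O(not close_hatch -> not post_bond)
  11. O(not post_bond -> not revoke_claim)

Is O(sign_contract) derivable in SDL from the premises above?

Yes

F(not revoke_claim) at premise 3 means O(revoke_claim).
Premise 11, O(not post_bond -> not revoke_claim), contraposes to O(revoke_claim -> post_bond); with O(revoke_claim) we get O(post_bond).
Premise 10, O(not close_hatch -> not post_bond), contraposes to O(post_bond -> close_hatch); with O(post_bond) we get O(close_hatch).
Premise 7, O(not don_mask -> not close_hatch), contraposes to O(close_hatch -> don_mask); with O(close_hatch) we get O(don_mask).
Premise 1, O(not raise_flag -> not don_mask), contraposes to O(don_mask -> raise_flag); with O(don_mask) we get O(raise_flag).
Premise 5, O(delete_waiver -> not raise_flag), contraposes to O(raise_flag -> not delete_waiver); with O(raise_flag) we get O(not delete_waiver).
Premise 8, O(not sign_contract -> delete_waiver), contraposes to O(not delete_waiver -> sign_contract); with O(not delete_waiver) we get O(sign_contract).
Premises 2, 4, 6, 9 do not contribute to this derivation.
So O(sign_contract) follows.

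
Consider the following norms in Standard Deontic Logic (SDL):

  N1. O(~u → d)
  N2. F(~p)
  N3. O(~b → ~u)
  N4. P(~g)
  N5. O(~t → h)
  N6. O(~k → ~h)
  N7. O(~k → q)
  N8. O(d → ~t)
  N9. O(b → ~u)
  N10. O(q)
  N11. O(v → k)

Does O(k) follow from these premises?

Yes

Premises 9 and 3 cover both cases: O(b → ~u) and O(~b → ~u). Since b ∨ ~b is a tautology, O(~u) follows.
With premise 1, O(~u → d), the K-axiom yields O(d).
From O(d) and premise 8, O(d → ~t), we obtain O(~t).
Premise 5 is O(~t → h); since O(~t), deontic closure gives O(h).
The contrapositive of premise 6 (O(~k → ~h)) is O(h → k), and O(h) is already established, so O(k).
Premises 2, 4, 7, 10, 11 do not contribute to this derivation.
So O(k) follows.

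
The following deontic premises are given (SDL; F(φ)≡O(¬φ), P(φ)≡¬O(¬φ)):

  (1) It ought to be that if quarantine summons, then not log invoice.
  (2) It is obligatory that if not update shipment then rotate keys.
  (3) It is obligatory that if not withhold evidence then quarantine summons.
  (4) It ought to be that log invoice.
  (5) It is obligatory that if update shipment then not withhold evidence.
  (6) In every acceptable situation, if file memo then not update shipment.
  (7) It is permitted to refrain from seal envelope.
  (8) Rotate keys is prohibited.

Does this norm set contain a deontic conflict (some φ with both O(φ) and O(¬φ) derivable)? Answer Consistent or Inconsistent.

Inconsistent

From premise 4 we have O(log_invoice).
Premise 1, O(quarantine_summons → ¬log_invoice), contraposes to O(log_invoice → ¬quarantine_summons); with O(log_invoice) we get O(¬quarantine_summons).
The contrapositive of premise 3 (O(¬withhold_evidence → quarantine_summons)) is O(¬quarantine_summons → withhold_evidence), and O(¬quarantine_summons) is already established, so O(withhold_evidence).
The contrapositive of premise 5 (O(update_shipment → ¬withhold_evidence)) is O(withhold_evidence → ¬update_shipment), and O(withhold_evidence) is already established, so O(¬update_shipment).
Premise 2 is O(¬update_shipment → rotate_keys); since O(¬update_shipment), deontic closure gives O(rotate_keys).
But premise 8, F(rotate_keys), means O(¬rotate_keys).
We now have both O(rotate_keys) and O(¬rotate_keys) — rotate_keys is simultaneously obligatory and forbidden, violating the D-axiom.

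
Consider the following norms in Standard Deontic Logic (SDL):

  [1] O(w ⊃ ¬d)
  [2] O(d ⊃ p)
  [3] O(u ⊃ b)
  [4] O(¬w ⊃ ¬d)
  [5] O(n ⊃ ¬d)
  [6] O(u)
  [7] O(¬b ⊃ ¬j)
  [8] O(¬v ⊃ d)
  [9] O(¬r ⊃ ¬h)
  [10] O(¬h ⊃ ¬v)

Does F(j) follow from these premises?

Premise 7 is O(¬b ⊃ ¬j), but O(¬b) is not derivable from the premises, so it does not yield O(¬j).
No other premise forces O(¬j). An ideal world satisfying every premise can still have j true, so F(j) is not derivable.

No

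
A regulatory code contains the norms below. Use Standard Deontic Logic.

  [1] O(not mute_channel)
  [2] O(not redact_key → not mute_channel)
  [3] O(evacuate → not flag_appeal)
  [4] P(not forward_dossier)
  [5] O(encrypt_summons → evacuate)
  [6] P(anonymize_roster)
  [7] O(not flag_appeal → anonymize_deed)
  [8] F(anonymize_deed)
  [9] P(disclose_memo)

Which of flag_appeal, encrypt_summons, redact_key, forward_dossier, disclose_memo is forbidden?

encrypt_summons

Premise 8 is F(anonymize_deed), i.e. O(not anonymize_deed).
Premise 7 is O(not flag_appeal → anonymize_deed); contrapositively O(not anonymize_deed → flag_appeal). Since O(not anonymize_deed) holds, K gives O(flag_appeal).
Premise 3, O(evacuate → not flag_appeal), contraposes to O(flag_appeal → not evacuate); with O(flag_appeal) we get O(not evacuate).
Premise 5 is O(encrypt_summons → evacuate); contrapositively O(not evacuate → not encrypt_summons). Since O(not evacuate) holds, K gives O(not encrypt_summons).
So O(not encrypt_summons) holds, i.e. encrypt_summons is forbidden. None of the other listed options is forbidden under the premises.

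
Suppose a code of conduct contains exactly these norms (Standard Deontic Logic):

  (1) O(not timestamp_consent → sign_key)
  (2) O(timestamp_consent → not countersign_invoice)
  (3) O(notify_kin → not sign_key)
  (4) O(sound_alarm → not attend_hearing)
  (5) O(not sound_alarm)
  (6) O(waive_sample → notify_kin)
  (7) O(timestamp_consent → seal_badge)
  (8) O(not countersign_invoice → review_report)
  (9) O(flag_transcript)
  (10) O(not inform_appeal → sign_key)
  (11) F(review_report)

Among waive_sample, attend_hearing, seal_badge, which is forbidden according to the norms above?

waive_sample

F(review_report) at premise 11 means O(not review_report).
Premise 8 is O(not countersign_invoice → review_report); contrapositively O(not review_report → countersign_invoice). Since O(not review_report) holds, K gives O(countersign_invoice).
The contrapositive of premise 2 (O(timestamp_consent → not countersign_invoice)) is O(countersign_invoice → not timestamp_consent), and O(countersign_invoice) is already established, so O(not timestamp_consent).
Applying K to premise 1 (O(not timestamp_consent → sign_key)) and O(not timestamp_consent) yields O(sign_key).
The contrapositive of premise 3 (O(notify_kin → not sign_key)) is O(sign_key → not notify_kin), and O(sign_key) is already established, so O(not notify_kin).
Premise 6 is O(waive_sample → notify_kin); contrapositively O(not notify_kin → not waive_sample). Since O(not notify_kin) holds, K gives O(not waive_sample).
So O(not waive_sample) holds, i.e. waive_sample is forbidden. None of the other listed options is forbidden under the premises.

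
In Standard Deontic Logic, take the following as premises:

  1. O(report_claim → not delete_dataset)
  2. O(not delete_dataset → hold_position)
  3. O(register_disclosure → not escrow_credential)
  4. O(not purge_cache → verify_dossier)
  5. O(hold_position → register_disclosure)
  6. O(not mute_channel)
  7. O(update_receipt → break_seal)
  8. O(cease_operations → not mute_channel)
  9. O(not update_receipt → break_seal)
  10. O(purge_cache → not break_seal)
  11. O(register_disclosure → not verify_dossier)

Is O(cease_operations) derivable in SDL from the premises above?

No

Premise 8 is O(cease_operations → not mute_channel); even if O(not mute_channel) held, inferring O(cease_operations) would be affirming the consequent — invalid.
No other premise forces O(cease_operations). An ideal world satisfying every premise can still have cease_operations false, so O(cease_operations) is not derivable.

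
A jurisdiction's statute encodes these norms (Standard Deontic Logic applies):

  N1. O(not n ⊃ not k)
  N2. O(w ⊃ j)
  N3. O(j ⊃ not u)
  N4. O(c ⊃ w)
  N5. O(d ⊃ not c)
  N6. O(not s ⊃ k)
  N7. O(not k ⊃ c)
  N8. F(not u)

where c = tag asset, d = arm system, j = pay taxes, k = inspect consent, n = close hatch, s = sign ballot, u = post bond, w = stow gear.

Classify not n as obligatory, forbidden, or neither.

Forbidden

F(not u) at premise 8 means O(u).
Premise 3 is O(j ⊃ not u); contrapositively O(u ⊃ not j). Since O(u) holds, K gives O(not j).
The contrapositive of premise 2 (O(w ⊃ j)) is O(not j ⊃ not w), and O(not j) is already established, so O(not w).
The contrapositive of premise 4 (O(c ⊃ w)) is O(not w ⊃ not c), and O(not w) is already established, so O(not c).
Premise 7, O(not k ⊃ c), contraposes to O(not c ⊃ k); with O(not c) we get O(k).
Premise 1 is O(not n ⊃ not k); contrapositively O(k ⊃ n). Since O(k) holds, K gives O(n).
Premises 5, 6 do not contribute to this derivation.
Thus O(n), which is F(not n): not n is forbidden.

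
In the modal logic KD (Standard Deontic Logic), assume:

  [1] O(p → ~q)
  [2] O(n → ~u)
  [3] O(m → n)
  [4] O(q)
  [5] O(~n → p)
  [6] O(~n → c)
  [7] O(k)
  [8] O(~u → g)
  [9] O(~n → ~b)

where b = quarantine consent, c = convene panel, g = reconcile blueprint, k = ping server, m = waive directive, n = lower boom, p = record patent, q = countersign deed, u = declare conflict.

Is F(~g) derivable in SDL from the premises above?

Premise 4 gives O(q).
The contrapositive of premise 1 (O(p → ~q)) is O(q → ~p), and O(q) is already established, so O(~p).
Premise 5 is O(~n → p); contrapositively O(~p → n). Since O(~p) holds, K gives O(n).
Applying K to premise 2 (O(n → ~u)) and O(n) yields O(~u).
Premise 8 is O(~u → g); since O(~u), deontic closure gives O(g).
Premises 3, 6, 7, 9 do not contribute to this derivation.
So O(g) holds, i.e. F(~g). The claim follows.

Yes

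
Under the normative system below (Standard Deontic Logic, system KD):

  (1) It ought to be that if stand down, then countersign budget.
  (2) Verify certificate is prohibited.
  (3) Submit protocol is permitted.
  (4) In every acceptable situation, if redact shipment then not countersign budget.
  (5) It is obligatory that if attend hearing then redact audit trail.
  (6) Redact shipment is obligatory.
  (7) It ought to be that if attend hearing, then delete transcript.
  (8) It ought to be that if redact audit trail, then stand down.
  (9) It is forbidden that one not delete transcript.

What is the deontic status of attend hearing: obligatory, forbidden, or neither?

Forbidden

From premise 6 we have O(redact_shipment).
With premise 4, O(redact_shipment → ¬countersign_budget), the K-axiom yields O(¬countersign_budget).
Premise 1, O(stand_down → countersign_budget), contraposes to O(¬countersign_budget → ¬stand_down); with O(¬countersign_budget) we get O(¬stand_down).
Premise 8 is O(redact_audit_trail → stand_down); contrapositively O(¬stand_down → ¬redact_audit_trail). Since O(¬stand_down) holds, K gives O(¬redact_audit_trail).
The contrapositive of premise 5 (O(attend_hearing → redact_audit_trail)) is O(¬redact_audit_trail → ¬attend_hearing), and O(¬redact_audit_trail) is already established, so O(¬attend_hearing).
Premises 2, 3, 7, 9 do not contribute to this derivation.
Thus O(¬attend_hearing), which is F(attend_hearing): attend_hearing is forbidden.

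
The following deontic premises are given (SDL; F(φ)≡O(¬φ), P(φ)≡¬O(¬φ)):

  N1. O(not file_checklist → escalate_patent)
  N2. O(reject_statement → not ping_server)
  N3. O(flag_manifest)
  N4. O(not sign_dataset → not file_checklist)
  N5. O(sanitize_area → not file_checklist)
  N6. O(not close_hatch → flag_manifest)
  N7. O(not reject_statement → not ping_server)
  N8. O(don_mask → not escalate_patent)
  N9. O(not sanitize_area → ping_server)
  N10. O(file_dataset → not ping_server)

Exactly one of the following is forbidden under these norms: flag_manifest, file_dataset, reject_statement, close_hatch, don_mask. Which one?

don_mask

By case analysis on reject_statement: premise 2 gives O(reject_statement → not ping_server) and premise 7 gives O(not reject_statement → not ping_server), so O(not ping_server) either way.
Premise 9, O(not sanitize_area → ping_server), contraposes to O(not ping_server → sanitize_area); with O(not ping_server) we get O(sanitize_area).
Premise 5 is O(sanitize_area → not file_checklist); since O(sanitize_area), deontic closure gives O(not file_checklist).
From O(not file_checklist) and premise 1, O(not file_checklist → escalate_patent), we obtain O(escalate_patent).
Premise 8, O(don_mask → not escalate_patent), contraposes to O(escalate_patent → not don_mask); with O(escalate_patent) we get O(not don_mask).
So O(not don_mask) holds, i.e. don_mask is forbidden. None of the other listed options is forbidden under the premises.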